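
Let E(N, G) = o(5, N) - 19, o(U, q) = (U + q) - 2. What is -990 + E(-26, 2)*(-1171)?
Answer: 48192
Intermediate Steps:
o(U, q) = -2 + U + q
E(N, G) = -16 + N (E(N, G) = (-2 + 5 + N) - 19 = (3 + N) - 19 = -16 + N)
-990 + E(-26, 2)*(-1171) = -990 + (-16 - 26)*(-1171) = -990 - 42*(-1171) = -990 + 49182 = 48192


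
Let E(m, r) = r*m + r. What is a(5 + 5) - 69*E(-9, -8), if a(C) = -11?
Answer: -4427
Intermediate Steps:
E(m, r) = r + m*r (E(m, r) = m*r + r = r + m*r)
a(5 + 5) - 69*E(-9, -8) = -11 - (-552)*(1 - 9) = -11 - (-552)*(-8) = -11 - 69*64 = -11 - 4416 = -4427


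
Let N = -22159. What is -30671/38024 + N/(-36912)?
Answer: -36194267/175442736 ≈ -0.20630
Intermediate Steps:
-30671/38024 + N/(-36912) = -30671/38024 - 22159/(-36912) = -30671*1/38024 - 22159*(-1/36912) = -30671/38024 + 22159/36912 = -36194267/175442736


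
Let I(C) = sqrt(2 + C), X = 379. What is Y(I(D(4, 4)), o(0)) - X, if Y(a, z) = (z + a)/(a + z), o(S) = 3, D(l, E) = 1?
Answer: -378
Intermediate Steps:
Y(a, z) = 1 (Y(a, z) = (a + z)/(a + z) = 1)
Y(I(D(4, 4)), o(0)) - X = 1 - 1*379 = 1 - 379 = -378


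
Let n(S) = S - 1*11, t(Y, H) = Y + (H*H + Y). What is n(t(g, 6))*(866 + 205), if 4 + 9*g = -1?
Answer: 25585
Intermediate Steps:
g = -5/9 (g = -4/9 + (⅑)*(-1) = -4/9 - ⅑ = -5/9 ≈ -0.55556)
t(Y, H) = H² + 2*Y (t(Y, H) = Y + (H² + Y) = Y + (Y + H²) = H² + 2*Y)
n(S) = -11 + S (n(S) = S - 11 = -11 + S)
n(t(g, 6))*(866 + 205) = (-11 + (6² + 2*(-5/9)))*(866 + 205) = (-11 + (36 - 10/9))*1071 = (-11 + 314/9)*1071 = (215/9)*1071 = 25585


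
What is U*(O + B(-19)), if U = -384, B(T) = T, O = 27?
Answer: -3072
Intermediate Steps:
U*(O + B(-19)) = -384*(27 - 19) = -384*8 = -3072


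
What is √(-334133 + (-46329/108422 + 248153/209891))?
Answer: I*√173037746469350567099137678/22756802002 ≈ 578.04*I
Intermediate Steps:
√(-334133 + (-46329/108422 + 248153/209891)) = √(-334133 + 17181204427/22756802002) = √(-7603781342129839/22756802002) = I*√173037746469350567099137678/22756802002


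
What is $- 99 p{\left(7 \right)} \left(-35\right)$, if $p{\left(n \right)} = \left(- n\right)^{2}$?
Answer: $169785$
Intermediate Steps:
$p{\left(n \right)} = n^{2}$
$- 99 p{\left(7 \right)} \left(-35\right) = - 99 \cdot 7^{2} \left(-35\right) = \left(-99\right) 49 \left(-35\right) = \left(-4851\right) \left(-35\right) = 169785$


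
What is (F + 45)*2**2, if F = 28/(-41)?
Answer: 7268/41 ≈ 177.27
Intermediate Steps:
F = -28/41 (F = 28*(-1/41) = -28/41 ≈ -0.68293)
(F + 45)*2**2 = (-28/41 + 45)*2**2 = (1817/41)*4 = 7268/41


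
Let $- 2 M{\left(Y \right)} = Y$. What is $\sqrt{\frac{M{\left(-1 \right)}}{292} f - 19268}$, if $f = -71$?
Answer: $\frac{3 i \sqrt{182541902}}{292} \approx 138.81 i$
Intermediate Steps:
$M{\left(Y \right)} = - \frac{Y}{2}$
$\sqrt{\frac{M{\left(-1 \right)}}{292} f - 19268} = \sqrt{\frac{\left(- \frac{1}{2}\right) \left(-1\right)}{292} \left(-71\right) - 19268} = \sqrt{\frac{1}{2} \cdot \frac{1}{292} \left(-71\right) - 19268} = \sqrt{\frac{1}{584} \left(-71\right) - 19268} = \sqrt{- \frac{71}{584} - 19268} = \sqrt{- \frac{11252583}{584}} = \frac{3 i \sqrt{182541902}}{292}$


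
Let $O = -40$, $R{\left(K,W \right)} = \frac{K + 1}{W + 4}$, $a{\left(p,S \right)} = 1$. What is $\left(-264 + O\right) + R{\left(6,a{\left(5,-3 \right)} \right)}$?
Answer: $- \frac{1513}{5} \approx -302.6$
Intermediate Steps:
$R{\left(K,W \right)} = \frac{1 + K}{4 + W}$
$\left(-264 + O\right) + R{\left(6,a{\left(5,-3 \right)} \right)} = \left(-264 - 40\right) + \frac{1 + 6}{4 + 1} = -304 + \frac{1}{5} \cdot 7 = -304 + \frac{7}{5} = - \frac{1513}{5}$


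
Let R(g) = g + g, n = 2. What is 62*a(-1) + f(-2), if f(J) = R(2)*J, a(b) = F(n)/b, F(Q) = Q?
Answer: -132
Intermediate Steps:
a(b) = 2/b
R(g) = 2*g
f(J) = 4*J (f(J) = (2*2)*J = 4*J)
62*a(-1) + f(-2) = 62*(2/(-1)) + 4*(-2) = 62*(2*(-1)) - 8 = 62*(-2) - 8 = -124 - 8 = -132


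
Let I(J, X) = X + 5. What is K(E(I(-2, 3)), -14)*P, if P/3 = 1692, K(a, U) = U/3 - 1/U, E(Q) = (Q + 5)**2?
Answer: -163278/7 ≈ -23325.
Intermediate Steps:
I(J, X) = 5 + X
E(Q) = (5 + Q)**2
K(a, U) = -1/U + U/3 (K(a, U) = U*(1/3) - 1/U = U/3 - 1/U = -1/U + U/3)
P = 5076 (P = 3*1692 = 5076)
K(E(I(-2, 3)), -14)*P = (-1/(-14) + (1/3)*(-14))*5076 = (-1*(-1/14) - 14/3)*5076 = (1/14 - 14/3)*5076 = -193/42*5076 = -163278/7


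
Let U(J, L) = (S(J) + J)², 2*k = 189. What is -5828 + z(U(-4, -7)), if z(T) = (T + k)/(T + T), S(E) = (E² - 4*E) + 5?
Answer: -2820489/484 ≈ -5827.5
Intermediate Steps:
k = 189/2 (k = (½)*189 = 189/2 ≈ 94.500)
S(E) = 5 + E² - 4*E
U(J, L) = (5 + J² - 3*J)² (U(J, L) = ((5 + J² - 4*J) + J)² = (5 + J² - 3*J)²)
z(T) = (189/2 + T)/(2*T) (z(T) = (T + 189/2)/(T + T) = (189/2 + T)/((2*T)) = (189/2 + T)*(1/(2*T)) = (189/2 + T)/(2*T))
-5828 + z(U(-4, -7)) = -5828 + (189 + 2*(5 + (-4)² - 3*(-4))²)/(4*((5 + (-4)² - 3*(-4))²)) = -5828 + (189 + 2*(5 + 16 + 12)²)/(4*((5 + 16 + 12)²)) = -5828 + (189 + 2*33²)/(4*(33²)) = -5828 + (¼)*(189 + 2*1089)/1089 = -5828 + (¼)*(1/1089)*(189 + 2178) = -5828 + (¼)*(1/1089)*2367 = -5828 + 263/484 = -2820489/484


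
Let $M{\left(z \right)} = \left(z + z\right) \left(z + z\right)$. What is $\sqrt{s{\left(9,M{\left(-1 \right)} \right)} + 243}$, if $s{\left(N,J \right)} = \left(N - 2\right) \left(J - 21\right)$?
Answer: $2 \sqrt{31} \approx 11.136$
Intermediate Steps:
$M{\left(z \right)} = 4 z^{2}$ ($M{\left(z \right)} = 2 z 2 z = 4 z^{2}$)
$s{\left(N,J \right)} = \left(-21 + J\right) \left(-2 + N\right)$ ($s{\left(N,J \right)} = \left(-2 + N\right) \left(-21 + J\right) = \left(-21 + J\right) \left(-2 + N\right)$)
$\sqrt{s{\left(9,M{\left(-1 \right)} \right)} + 243} = \sqrt{\left(42 - 189 - 2 \cdot 4 \left(-1\right)^{2} + 4 \left(-1\right)^{2} \cdot 9\right) + 243} = \sqrt{\left(42 - 189 - 2 \cdot 4 \cdot 1 + 4 \cdot 1 \cdot 9\right) + 243} = \sqrt{\left(42 - 189 - 8 + 4 \cdot 9\right) + 243} = \sqrt{\left(42 - 189 - 8 + 36\right) + 243} = \sqrt{-119 + 243} = \sqrt{124} = 2 \sqrt{31}$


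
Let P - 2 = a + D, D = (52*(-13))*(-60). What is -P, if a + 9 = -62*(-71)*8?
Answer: -75769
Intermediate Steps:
D = 40560 (D = -676*(-60) = 40560)
a = 35207 (a = -9 - 62*(-71)*8 = -9 + 4402*8 = -9 + 35216 = 35207)
P = 75769 (P = 2 + (35207 + 40560) = 2 + 75767 = 75769)
-P = -1*75769 = -75769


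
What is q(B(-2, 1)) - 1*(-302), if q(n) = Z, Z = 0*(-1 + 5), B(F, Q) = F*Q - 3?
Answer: 302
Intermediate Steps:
B(F, Q) = -3 + F*Q
Z = 0 (Z = 0*4 = 0)
q(n) = 0
q(B(-2, 1)) - 1*(-302) = 0 - 1*(-302) = 0 + 302 = 302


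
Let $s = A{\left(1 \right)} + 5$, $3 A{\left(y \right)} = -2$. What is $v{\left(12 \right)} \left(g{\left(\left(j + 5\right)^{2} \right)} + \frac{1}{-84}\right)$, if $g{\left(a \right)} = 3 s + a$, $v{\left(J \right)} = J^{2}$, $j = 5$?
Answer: $\frac{113892}{7} \approx 16270.0$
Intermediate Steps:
$A{\left(y \right)} = - \frac{2}{3}$ ($A{\left(y \right)} = \frac{1}{3} \left(-2\right) = - \frac{2}{3}$)
$s = \frac{13}{3}$ ($s = - \frac{2}{3} + 5 = \frac{13}{3} \approx 4.3333$)
$g{\left(a \right)} = 13 + a$ ($g{\left(a \right)} = 3 \cdot \frac{13}{3} + a = 13 + a$)
$v{\left(12 \right)} \left(g{\left(\left(j + 5\right)^{2} \right)} + \frac{1}{-84}\right) = 12^{2} \left(\left(13 + \left(5 + 5\right)^{2}\right) + \frac{1}{-84}\right) = 144 \left(\left(13 + 10^{2}\right) - \frac{1}{84}\right) = 144 \left(\left(13 + 100\right) - \frac{1}{84}\right) = 144 \left(113 - \frac{1}{84}\right) = 144 \cdot \frac{9491}{84} = \frac{113892}{7}$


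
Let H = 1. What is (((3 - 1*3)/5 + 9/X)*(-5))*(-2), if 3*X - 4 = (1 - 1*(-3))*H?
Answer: 135/4 ≈ 33.750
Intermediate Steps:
X = 8/3 (X = 4/3 + ((1 - 1*(-3))*1)/3 = 4/3 + ((1 + 3)*1)/3 = 4/3 + (4*1)/3 = 4/3 + (1/3)*4 = 4/3 + 4/3 = 8/3 ≈ 2.6667)
(((3 - 1*3)/5 + 9/X)*(-5))*(-2) = (((3 - 1*3)/5 + 9/(8/3))*(-5))*(-2) = (((3 - 3)*(1/5) + 9*(3/8))*(-5))*(-2) = ((0*(1/5) + 27/8)*(-5))*(-2) = ((0 + 27/8)*(-5))*(-2) = ((27/8)*(-5))*(-2) = -135/8*(-2) = 135/4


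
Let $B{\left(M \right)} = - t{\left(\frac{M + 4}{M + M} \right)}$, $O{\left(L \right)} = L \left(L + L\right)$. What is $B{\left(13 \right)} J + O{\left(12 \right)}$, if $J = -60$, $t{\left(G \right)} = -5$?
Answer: $-12$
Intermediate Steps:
$O{\left(L \right)} = 2 L^{2}$ ($O{\left(L \right)} = L 2 L = 2 L^{2}$)
$B{\left(M \right)} = 5$ ($B{\left(M \right)} = \left(-1\right) \left(-5\right) = 5$)
$B{\left(13 \right)} J + O{\left(12 \right)} = 5 \left(-60\right) + 2 \cdot 12^{2} = -300 + 2 \cdot 144 = -300 + 288 = -12$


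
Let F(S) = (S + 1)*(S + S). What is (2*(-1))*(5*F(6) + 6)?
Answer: -852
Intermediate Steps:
F(S) = 2*S*(1 + S) (F(S) = (1 + S)*(2*S) = 2*S*(1 + S))
(2*(-1))*(5*F(6) + 6) = (2*(-1))*(5*(2*6*(1 + 6)) + 6) = -2*(5*(2*6*7) + 6) = -2*(5*84 + 6) = -2*(420 + 6) = -2*426 = -852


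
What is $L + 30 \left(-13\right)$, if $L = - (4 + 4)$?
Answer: $-398$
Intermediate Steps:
$L = -8$ ($L = \left(-1\right) 8 = -8$)
$L + 30 \left(-13\right) = -8 + 30 \left(-13\right) = -8 - 390 = -398$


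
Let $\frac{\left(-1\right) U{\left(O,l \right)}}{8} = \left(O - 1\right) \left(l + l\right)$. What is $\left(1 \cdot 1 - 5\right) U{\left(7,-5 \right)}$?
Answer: $-1920$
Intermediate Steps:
$U{\left(O,l \right)} = - 16 l \left(-1 + O\right)$ ($U{\left(O,l \right)} = - 8 \left(O - 1\right) \left(l + l\right) = - 8 \left(-1 + O\right) 2 l = - 8 \cdot 2 l \left(-1 + O\right) = - 16 l \left(-1 + O\right)$)
$\left(1 \cdot 1 - 5\right) U{\left(7,-5 \right)} = \left(1 \cdot 1 - 5\right) 16 \left(-5\right) \left(1 - 7\right) = \left(1 - 5\right) 16 \left(-5\right) \left(1 - 7\right) = - 4 \cdot 16 \left(-5\right) \left(-6\right) = \left(-4\right) 480 = -1920$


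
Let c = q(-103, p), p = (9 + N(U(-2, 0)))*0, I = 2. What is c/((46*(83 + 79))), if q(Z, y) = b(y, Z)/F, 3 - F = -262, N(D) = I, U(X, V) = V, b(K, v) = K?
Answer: 0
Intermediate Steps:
N(D) = 2
F = 265 (F = 3 - 1*(-262) = 3 + 262 = 265)
p = 0 (p = (9 + 2)*0 = 11*0 = 0)
q(Z, y) = y/265
c = 0 (c = (1/265)*0 = 0)
c/((46*(83 + 79))) = 0/((46*(83 + 79))) = 0/((46*162)) = 0/7452 = 0*(1/7452) = 0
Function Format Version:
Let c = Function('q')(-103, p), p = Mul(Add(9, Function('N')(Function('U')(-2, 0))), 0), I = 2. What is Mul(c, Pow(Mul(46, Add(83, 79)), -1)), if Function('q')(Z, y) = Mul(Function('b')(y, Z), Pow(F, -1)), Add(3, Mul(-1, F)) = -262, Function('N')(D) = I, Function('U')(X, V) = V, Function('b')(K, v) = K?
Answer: 0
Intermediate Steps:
Function('N')(D) = 2
F = 265 (F = Add(3, Mul(-1, -262)) = Add(3, 262) = 265)
p = 0 (p = Mul(Add(9, 2), 0) = Mul(11, 0) = 0)
Function('q')(Z, y) = Mul(Rational(1, 265), y) (Function('q')(Z, y) = Mul(y, Pow(265, -1)) = Mul(y, Rational(1, 265)) = Mul(Rational(1, 265), y))
c = 0 (c = Mul(Rational(1, 265), 0) = 0)
Mul(c, Pow(Mul(46, Add(83, 79)), -1)) = Mul(0, Pow(Mul(46, Add(83, 79)), -1)) = Mul(0, Pow(Mul(46, 162), -1)) = Mul(0, Pow(7452, -1)) = Mul(0, Rational(1, 7452)) = 0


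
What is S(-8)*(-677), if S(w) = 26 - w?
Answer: -23018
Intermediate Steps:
S(-8)*(-677) = (26 - 1*(-8))*(-677) = (26 + 8)*(-677) = 34*(-677) = -23018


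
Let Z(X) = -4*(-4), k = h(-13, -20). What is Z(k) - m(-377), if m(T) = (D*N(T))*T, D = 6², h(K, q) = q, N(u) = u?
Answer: -5116628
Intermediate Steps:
D = 36
k = -20
Z(X) = 16
m(T) = 36*T² (m(T) = (36*T)*T = 36*T²)
Z(k) - m(-377) = 16 - 36*(-377)² = 16 - 36*142129 = 16 - 1*5116644 = 16 - 5116644 = -5116628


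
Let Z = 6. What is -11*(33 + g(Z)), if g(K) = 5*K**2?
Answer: -2343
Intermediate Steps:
-11*(33 + g(Z)) = -11*(33 + 5*6**2) = -11*(33 + 5*36) = -11*(33 + 180) = -11*213 = -2343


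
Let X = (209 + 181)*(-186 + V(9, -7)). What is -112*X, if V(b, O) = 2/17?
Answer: 138028800/17 ≈ 8.1193e+6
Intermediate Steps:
V(b, O) = 2/17 (V(b, O) = 2*(1/17) = 2/17)
X = -1232400/17 (X = (209 + 181)*(-186 + 2/17) = 390*(-3160/17) = -1232400/17 ≈ -72494.)
-112*X = -112*(-1232400/17) = 138028800/17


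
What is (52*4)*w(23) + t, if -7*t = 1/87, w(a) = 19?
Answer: 2406767/609 ≈ 3952.0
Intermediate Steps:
t = -1/609 (t = -⅐/87 = -⅐*1/87 = -1/609 ≈ -0.0016420)
(52*4)*w(23) + t = (52*4)*19 - 1/609 = 208*19 - 1/609 = 3952 - 1/609 = 2406767/609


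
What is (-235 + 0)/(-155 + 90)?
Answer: 47/13 ≈ 3.6154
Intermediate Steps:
(-235 + 0)/(-155 + 90) = -235/(-65) = -235*(-1/65) = 47/13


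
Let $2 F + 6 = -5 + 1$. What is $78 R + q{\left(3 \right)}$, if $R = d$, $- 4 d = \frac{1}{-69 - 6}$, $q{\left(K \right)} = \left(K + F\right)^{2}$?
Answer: $\frac{213}{50} \approx 4.26$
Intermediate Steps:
$F = -5$ ($F = -3 + \frac{-5 + 1}{2} = -3 + \frac{1}{2} \left(-4\right) = -3 - 2 = -5$)
$q{\left(K \right)} = \left(-5 + K\right)^{2}$ ($q{\left(K \right)} = \left(K - 5\right)^{2} = \left(-5 + K\right)^{2}$)
$d = \frac{1}{300}$ ($d = - \frac{1}{4 \left(-69 - 6\right)} = - \frac{1}{4 \left(-75\right)} = \left(- \frac{1}{4}\right) \left(- \frac{1}{75}\right) = \frac{1}{300} \approx 0.0033333$)
$R = \frac{1}{300} \approx 0.0033333$
$78 R + q{\left(3 \right)} = 78 \cdot \frac{1}{300} + \left(-5 + 3\right)^{2} = \frac{13}{50} + \left(-2\right)^{2} = \frac{13}{50} + 4 = \frac{213}{50}$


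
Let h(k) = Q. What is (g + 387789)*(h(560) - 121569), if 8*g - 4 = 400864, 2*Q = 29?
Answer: -212913646655/4 ≈ -5.3228e+10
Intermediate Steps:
Q = 29/2 (Q = (1/2)*29 = 29/2 ≈ 14.500)
g = 100217/2 (g = 1/2 + (1/8)*400864 = 1/2 + 50108 = 100217/2 ≈ 50109.)
h(k) = 29/2
(g + 387789)*(h(560) - 121569) = (100217/2 + 387789)*(29/2 - 121569) = (875795/2)*(-243109/2) = -212913646655/4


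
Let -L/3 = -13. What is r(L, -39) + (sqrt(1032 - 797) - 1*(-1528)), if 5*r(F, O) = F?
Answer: 7679/5 + sqrt(235) ≈ 1551.1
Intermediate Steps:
L = 39 (L = -3*(-13) = 39)
r(F, O) = F/5
r(L, -39) + (sqrt(1032 - 797) - 1*(-1528)) = (1/5)*39 + (sqrt(1032 - 797) - 1*(-1528)) = 39/5 + (sqrt(235) + 1528) = 39/5 + (1528 + sqrt(235)) = 7679/5 + sqrt(235)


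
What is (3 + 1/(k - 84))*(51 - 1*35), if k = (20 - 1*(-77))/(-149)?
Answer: 603040/12613 ≈ 47.811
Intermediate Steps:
k = -97/149 (k = (20 + 77)*(-1/149) = 97*(-1/149) = -97/149 ≈ -0.65101)
(3 + 1/(k - 84))*(51 - 1*35) = (3 + 1/(-97/149 - 84))*(51 - 1*35) = (3 + 1/(-12613/149))*(51 - 35) = (3 - 149/12613)*16 = (37690/12613)*16 = 603040/12613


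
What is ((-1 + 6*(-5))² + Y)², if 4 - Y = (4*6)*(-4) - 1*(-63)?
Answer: 996004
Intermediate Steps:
Y = 37 (Y = 4 - ((4*6)*(-4) - 1*(-63)) = 4 - (24*(-4) + 63) = 4 - (-96 + 63) = 4 - 1*(-33) = 4 + 33 = 37)
((-1 + 6*(-5))² + Y)² = ((-1 + 6*(-5))² + 37)² = ((-1 - 30)² + 37)² = ((-31)² + 37)² = (961 + 37)² = 998² = 996004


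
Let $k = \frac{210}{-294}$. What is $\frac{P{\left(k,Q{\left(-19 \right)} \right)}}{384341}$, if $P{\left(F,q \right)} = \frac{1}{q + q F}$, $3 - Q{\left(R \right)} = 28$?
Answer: $- \frac{7}{19217050} \approx -3.6426 \cdot 10^{-7}$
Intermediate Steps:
$Q{\left(R \right)} = -25$ ($Q{\left(R \right)} = 3 - 28 = -25$)
$k = - \frac{5}{7}$ ($k = 210 \left(- \frac{1}{294}\right) = - \frac{5}{7} \approx -0.71429$)
$P{\left(F,q \right)} = \frac{1}{q + F q}$
$\frac{P{\left(k,Q{\left(-19 \right)} \right)}}{384341} = \frac{\frac{1}{-25} \frac{1}{1 - \frac{5}{7}}}{384341} = - \frac{1}{25 \cdot \frac{2}{7}} \cdot \frac{1}{384341} = \left(- \frac{1}{25}\right) \frac{7}{2} \cdot \frac{1}{384341} = \left(- \frac{7}{50}\right) \frac{1}{384341} = - \frac{7}{19217050}$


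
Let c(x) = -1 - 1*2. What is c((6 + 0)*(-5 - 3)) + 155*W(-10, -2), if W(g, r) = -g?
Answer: 1547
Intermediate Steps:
c(x) = -3 (c(x) = -1 - 2 = -3)
c((6 + 0)*(-5 - 3)) + 155*W(-10, -2) = -3 + 155*(-1*(-10)) = -3 + 155*10 = -3 + 1550 = 1547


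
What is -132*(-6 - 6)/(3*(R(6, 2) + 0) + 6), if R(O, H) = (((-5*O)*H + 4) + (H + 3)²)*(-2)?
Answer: 33/4 ≈ 8.2500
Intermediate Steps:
R(O, H) = -8 - 2*(3 + H)² + 10*H*O (R(O, H) = ((-5*H*O + 4) + (3 + H)²)*(-2) = ((4 - 5*H*O) + (3 + H)²)*(-2) = (4 + (3 + H)² - 5*H*O)*(-2) = -8 - 2*(3 + H)² + 10*H*O)
-132*(-6 - 6)/(3*(R(6, 2) + 0) + 6) = -132*(-6 - 6)/(3*((-8 - 2*(3 + 2)² + 10*2*6) + 0) + 6) = -(-1584)/(3*((-8 - 2*5² + 120) + 0) + 6) = -(-1584)/(3*((-8 - 2*25 + 120) + 0) + 6) = -(-1584)/(3*((-8 - 50 + 120) + 0) + 6) = -(-1584)/(3*(62 + 0) + 6) = -(-1584)/(3*62 + 6) = -(-1584)/(186 + 6) = -(-1584)/192 = -132*(-1/16) = 33/4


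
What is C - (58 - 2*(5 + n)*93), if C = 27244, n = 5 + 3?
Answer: 29604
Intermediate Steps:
n = 8
C - (58 - 2*(5 + n)*93) = 27244 - (58 - 2*(5 + 8)*93) = 27244 - (58 - 2*13*93) = 27244 - (58 - 26*93) = 27244 - (58 - 2418) = 27244 - 1*(-2360) = 27244 + 2360 = 29604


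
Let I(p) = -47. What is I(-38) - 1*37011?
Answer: -37058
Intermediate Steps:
I(-38) - 1*37011 = -47 - 1*37011 = -47 - 37011 = -37058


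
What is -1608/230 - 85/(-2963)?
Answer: -2372477/340745 ≈ -6.9626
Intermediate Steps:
-1608/230 - 85/(-2963) = -1608*1/230 - 85*(-1/2963) = -804/115 + 85/2963 = -2372477/340745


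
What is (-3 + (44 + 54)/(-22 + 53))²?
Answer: 25/961 ≈ 0.026015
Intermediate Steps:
(-3 + (44 + 54)/(-22 + 53))² = (-3 + 98/31)² = (5/31)² = 25/961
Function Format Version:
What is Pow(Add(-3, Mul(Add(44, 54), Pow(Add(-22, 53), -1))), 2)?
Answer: Rational(25, 961) ≈ 0.026015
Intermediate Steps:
Pow(Add(-3, Mul(Add(44, 54), Pow(Add(-22, 53), -1))), 2) = Pow(Add(-3, Mul(98, Pow(31, -1))), 2) = Pow(Add(-3, Mul(98, Rational(1, 31))), 2) = Pow(Add(-3, Rational(98, 31)), 2) = Pow(Rational(5, 31), 2) = Rational(25, 961)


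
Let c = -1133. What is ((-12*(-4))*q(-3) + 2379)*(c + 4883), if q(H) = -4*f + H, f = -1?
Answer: 9101250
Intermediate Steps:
q(H) = 4 + H (q(H) = -4*(-1) + H = 4 + H)
((-12*(-4))*q(-3) + 2379)*(c + 4883) = ((-12*(-4))*(4 - 3) + 2379)*(-1133 + 4883) = (48*1 + 2379)*3750 = (48 + 2379)*3750 = 2427*3750 = 9101250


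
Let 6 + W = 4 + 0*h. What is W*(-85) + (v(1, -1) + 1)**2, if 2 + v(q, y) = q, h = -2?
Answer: 170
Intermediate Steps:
v(q, y) = -2 + q
W = -2 (W = -6 + (4 + 0*(-2)) = -6 + (4 + 0) = -6 + 4 = -2)
W*(-85) + (v(1, -1) + 1)**2 = -2*(-85) + ((-2 + 1) + 1)**2 = 170 + (-1 + 1)**2 = 170 + 0**2 = 170 + 0 = 170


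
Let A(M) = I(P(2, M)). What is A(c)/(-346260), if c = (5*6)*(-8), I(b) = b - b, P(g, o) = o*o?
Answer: 0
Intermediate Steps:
P(g, o) = o²
I(b) = 0
c = -240 (c = 30*(-8) = -240)
A(M) = 0
A(c)/(-346260) = 0/(-346260) = 0*(-1/346260) = 0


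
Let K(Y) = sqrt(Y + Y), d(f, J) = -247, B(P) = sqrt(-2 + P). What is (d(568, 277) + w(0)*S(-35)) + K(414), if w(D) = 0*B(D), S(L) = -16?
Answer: -247 + 6*sqrt(23) ≈ -218.23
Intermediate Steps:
K(Y) = sqrt(2)*sqrt(Y) (K(Y) = sqrt(2*Y) = sqrt(2)*sqrt(Y))
w(D) = 0 (w(D) = 0*sqrt(-2 + D) = 0)
(d(568, 277) + w(0)*S(-35)) + K(414) = (-247 + 0*(-16)) + sqrt(2)*sqrt(414) = (-247 + 0) + sqrt(2)*(3*sqrt(46)) = -247 + 6*sqrt(23)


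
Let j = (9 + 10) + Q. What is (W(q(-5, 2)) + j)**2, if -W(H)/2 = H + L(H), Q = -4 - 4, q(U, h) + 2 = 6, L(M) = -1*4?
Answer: 121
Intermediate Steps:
L(M) = -4
q(U, h) = 4 (q(U, h) = -2 + 6 = 4)
Q = -8
W(H) = 8 - 2*H (W(H) = -2*(H - 4) = -2*(-4 + H) = 8 - 2*H)
j = 11 (j = (9 + 10) - 8 = 19 - 8 = 11)
(W(q(-5, 2)) + j)**2 = ((8 - 2*4) + 11)**2 = ((8 - 8) + 11)**2 = (0 + 11)**2 = 11**2 = 121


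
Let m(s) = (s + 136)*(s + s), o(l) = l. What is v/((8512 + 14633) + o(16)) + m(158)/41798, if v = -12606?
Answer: 812421978/484041739 ≈ 1.6784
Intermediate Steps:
m(s) = 2*s*(136 + s) (m(s) = (136 + s)*(2*s) = 2*s*(136 + s))
v/((8512 + 14633) + o(16)) + m(158)/41798 = -12606/((8512 + 14633) + 16) + (2*158*(136 + 158))/41798 = -12606/(23145 + 16) + (2*158*294)*(1/41798) = -12606/23161 + 92904*(1/41798) = -12606*1/23161 + 46452/20899 = -12606/23161 + 46452/20899 = 812421978/484041739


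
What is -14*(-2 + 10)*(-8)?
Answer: 896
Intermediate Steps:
-14*(-2 + 10)*(-8) = -14*8*(-8) = -112*(-8) = 896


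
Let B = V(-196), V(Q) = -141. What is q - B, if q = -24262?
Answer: -24121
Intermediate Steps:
B = -141
q - B = -24262 - 1*(-141) = -24262 + 141 = -24121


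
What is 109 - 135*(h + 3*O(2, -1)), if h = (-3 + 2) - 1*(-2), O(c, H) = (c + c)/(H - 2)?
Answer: 514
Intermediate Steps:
O(c, H) = 2*c/(-2 + H) (O(c, H) = (2*c)/(-2 + H) = 2*c/(-2 + H))
h = 1 (h = -1 + 2 = 1)
109 - 135*(h + 3*O(2, -1)) = 109 - 135*(1 + 3*(2*2/(-2 - 1))) = 109 - 135*(1 + 3*(2*2/(-3))) = 109 - 135*(1 + 3*(2*2*(-⅓))) = 109 - 135*(1 + 3*(-4/3)) = 109 - 135*(1 - 4) = 109 - 135*(-3) = 109 + 405 = 514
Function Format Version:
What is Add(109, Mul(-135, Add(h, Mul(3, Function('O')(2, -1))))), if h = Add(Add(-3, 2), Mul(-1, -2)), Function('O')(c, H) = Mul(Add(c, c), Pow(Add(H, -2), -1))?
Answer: 514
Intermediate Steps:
Function('O')(c, H) = Mul(2, c, Pow(Add(-2, H), -1)) (Function('O')(c, H) = Mul(Mul(2, c), Pow(Add(-2, H), -1)) = Mul(2, c, Pow(Add(-2, H), -1)))
h = 1 (h = Add(-1, 2) = 1)
Add(109, Mul(-135, Add(h, Mul(3, Function('O')(2, -1))))) = Add(109, Mul(-135, Add(1, Mul(3, Mul(2, 2, Pow(Add(-2, -1), -1)))))) = Add(109, Mul(-135, Add(1, Mul(3, Mul(2, 2, Pow(-3, -1)))))) = Add(109, Mul(-135, Add(1, Mul(3, Mul(2, 2, Rational(-1, 3)))))) = Add(109, Mul(-135, Add(1, Mul(3, Rational(-4, 3))))) = Add(109, Mul(-135, Add(1, -4))) = Add(109, Mul(-135, -3)) = Add(109, 405) = 514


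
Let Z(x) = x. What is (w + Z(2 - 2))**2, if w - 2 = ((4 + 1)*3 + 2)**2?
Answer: 84681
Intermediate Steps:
w = 291 (w = 2 + ((4 + 1)*3 + 2)**2 = 2 + (5*3 + 2)**2 = 2 + (15 + 2)**2 = 2 + 17**2 = 2 + 289 = 291)
(w + Z(2 - 2))**2 = (291 + (2 - 2))**2 = (291 + 0)**2 = 291**2 = 84681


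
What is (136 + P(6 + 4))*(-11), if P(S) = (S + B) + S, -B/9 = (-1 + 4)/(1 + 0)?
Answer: -1419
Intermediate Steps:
B = -27 (B = -9*(-1 + 4)/(1 + 0) = -27/1 = -27 ≈ -27.000)
P(S) = -27 + 2*S (P(S) = (S - 27) + S = (-27 + S) + S = -27 + 2*S)
(136 + P(6 + 4))*(-11) = (136 + (-27 + 2*(6 + 4)))*(-11) = (136 + (-27 + 2*10))*(-11) = (136 + (-27 + 20))*(-11) = (136 - 7)*(-11) = 129*(-11) = -1419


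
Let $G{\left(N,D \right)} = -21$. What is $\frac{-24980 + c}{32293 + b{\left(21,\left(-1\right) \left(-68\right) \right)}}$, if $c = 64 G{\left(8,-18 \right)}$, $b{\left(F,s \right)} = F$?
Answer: $- \frac{13162}{16157} \approx -0.81463$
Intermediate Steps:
$c = -1344$ ($c = 64 \left(-21\right) = -1344$)
$\frac{-24980 + c}{32293 + b{\left(21,\left(-1\right) \left(-68\right) \right)}} = \frac{-24980 - 1344}{32293 + 21} = - \frac{26324}{32314} = \left(-26324\right) \frac{1}{32314} = - \frac{13162}{16157}$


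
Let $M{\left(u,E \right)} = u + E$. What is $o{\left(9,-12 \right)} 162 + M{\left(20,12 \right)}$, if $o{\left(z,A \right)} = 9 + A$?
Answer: $-454$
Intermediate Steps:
$M{\left(u,E \right)} = E + u$
$o{\left(9,-12 \right)} 162 + M{\left(20,12 \right)} = \left(9 - 12\right) 162 + \left(12 + 20\right) = \left(-3\right) 162 + 32 = -486 + 32 = -454$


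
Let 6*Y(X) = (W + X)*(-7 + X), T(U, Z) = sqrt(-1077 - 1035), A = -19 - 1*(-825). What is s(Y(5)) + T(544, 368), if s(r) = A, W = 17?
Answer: 806 + 8*I*sqrt(33) ≈ 806.0 + 45.956*I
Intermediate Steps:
A = 806 (A = -19 + 825 = 806)
T(U, Z) = 8*I*sqrt(33) (T(U, Z) = sqrt(-2112) = 8*I*sqrt(33))
Y(X) = (-7 + X)*(17 + X)/6 (Y(X) = ((17 + X)*(-7 + X))/6 = ((-7 + X)*(17 + X))/6 = (-7 + X)*(17 + X)/6)
s(r) = 806
s(Y(5)) + T(544, 368) = 806 + 8*I*sqrt(33)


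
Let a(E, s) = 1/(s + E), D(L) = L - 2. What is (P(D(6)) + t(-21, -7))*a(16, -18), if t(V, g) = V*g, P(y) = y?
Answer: -151/2 ≈ -75.500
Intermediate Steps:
D(L) = -2 + L
a(E, s) = 1/(E + s)
(P(D(6)) + t(-21, -7))*a(16, -18) = ((-2 + 6) - 21*(-7))/(16 - 18) = (4 + 147)/(-2) = 151*(-½) = -151/2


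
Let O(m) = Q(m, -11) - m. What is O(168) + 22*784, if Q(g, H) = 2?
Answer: 17082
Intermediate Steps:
O(m) = 2 - m
O(168) + 22*784 = (2 - 1*168) + 22*784 = (2 - 168) + 17248 = -166 + 17248 = 17082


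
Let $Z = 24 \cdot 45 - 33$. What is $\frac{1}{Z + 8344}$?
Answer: $\frac{1}{9391} \approx 0.00010648$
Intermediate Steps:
$Z = 1047$ ($Z = 1080 - 33 = 1047$)
$\frac{1}{Z + 8344} = \frac{1}{1047 + 8344} = \frac{1}{9391}$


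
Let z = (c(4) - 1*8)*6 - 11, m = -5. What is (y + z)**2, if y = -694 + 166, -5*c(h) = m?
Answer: 337561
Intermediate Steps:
c(h) = 1 (c(h) = -1/5*(-5) = 1)
z = -53 (z = (1 - 1*8)*6 - 11 = (1 - 8)*6 - 11 = -7*6 - 11 = -42 - 11 = -53)
y = -528
(y + z)**2 = (-528 - 53)**2 = (-581)**2 = 337561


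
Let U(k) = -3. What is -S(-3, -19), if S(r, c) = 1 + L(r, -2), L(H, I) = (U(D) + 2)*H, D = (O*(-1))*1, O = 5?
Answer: -4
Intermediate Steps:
D = -5 (D = (5*(-1))*1 = -5*1 = -5)
L(H, I) = -H (L(H, I) = (-3 + 2)*H = -H)
S(r, c) = 1 - r
-S(-3, -19) = -(1 - 1*(-3)) = -(1 + 3) = -1*4 = -4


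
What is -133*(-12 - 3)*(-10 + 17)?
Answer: 13965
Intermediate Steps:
-133*(-12 - 3)*(-10 + 17) = -(-1995)*7 = -133*(-105) = 13965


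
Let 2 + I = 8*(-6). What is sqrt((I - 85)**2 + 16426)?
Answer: sqrt(34651) ≈ 186.15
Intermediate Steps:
I = -50 (I = -2 + 8*(-6) = -2 - 48 = -50)
sqrt((I - 85)**2 + 16426) = sqrt((-50 - 85)**2 + 16426) = sqrt((-135)**2 + 16426) = sqrt(18225 + 16426) = sqrt(34651)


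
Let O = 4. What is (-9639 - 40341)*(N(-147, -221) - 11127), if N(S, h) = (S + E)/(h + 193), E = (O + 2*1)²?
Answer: 555929325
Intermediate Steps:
E = 36 (E = (4 + 2*1)² = (4 + 2)² = 6² = 36)
N(S, h) = (36 + S)/(193 + h) (N(S, h) = (S + 36)/(h + 193) = (36 + S)/(193 + h))
(-9639 - 40341)*(N(-147, -221) - 11127) = (-9639 - 40341)*((36 - 147)/(193 - 221) - 11127) = -49980*(-111/(-28) - 11127) = -49980*(-1/28*(-111) - 11127) = -49980*(111/28 - 11127) = -49980*(-311445/28) = 555929325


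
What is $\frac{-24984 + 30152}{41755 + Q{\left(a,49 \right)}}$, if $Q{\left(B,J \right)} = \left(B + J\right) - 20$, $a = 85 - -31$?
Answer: $\frac{1292}{10475} \approx 0.12334$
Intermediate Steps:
$a = 116$ ($a = 85 + 31 = 116$)
$Q{\left(B,J \right)} = -20 + B + J$
$\frac{-24984 + 30152}{41755 + Q{\left(a,49 \right)}} = \frac{-24984 + 30152}{41755 + \left(-20 + 116 + 49\right)} = \frac{5168}{41755 + 145} = \frac{5168}{41900} = 5168 \cdot \frac{1}{41900} = \frac{1292}{10475}$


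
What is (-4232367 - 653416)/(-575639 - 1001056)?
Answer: 4885783/1576695 ≈ 3.0988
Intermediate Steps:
(-4232367 - 653416)/(-575639 - 1001056) = -4885783/(-1576695) = -4885783*(-1/1576695) = 4885783/1576695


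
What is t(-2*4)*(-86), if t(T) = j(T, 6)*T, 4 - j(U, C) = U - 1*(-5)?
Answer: 4816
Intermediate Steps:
j(U, C) = -1 - U (j(U, C) = 4 - (U - 1*(-5)) = 4 - (U + 5) = 4 - (5 + U) = 4 + (-5 - U) = -1 - U)
t(T) = T*(-1 - T) (t(T) = (-1 - T)*T = T*(-1 - T))
t(-2*4)*(-86) = -(-2*4)*(1 - 2*4)*(-86) = -1*(-8)*(1 - 8)*(-86) = -1*(-8)*(-7)*(-86) = -56*(-86) = 4816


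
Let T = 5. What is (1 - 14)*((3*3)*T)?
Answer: -585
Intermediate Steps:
(1 - 14)*((3*3)*T) = (1 - 14)*((3*3)*5) = -117*5 = -13*45 = -585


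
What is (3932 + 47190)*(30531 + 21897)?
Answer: 2680224216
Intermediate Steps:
(3932 + 47190)*(30531 + 21897) = 51122*52428 = 2680224216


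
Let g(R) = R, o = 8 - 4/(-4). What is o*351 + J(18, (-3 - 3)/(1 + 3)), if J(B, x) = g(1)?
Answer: 3160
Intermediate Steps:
o = 9 (o = 8 - 1/4*(-4) = 8 + 1 = 9)
J(B, x) = 1
o*351 + J(18, (-3 - 3)/(1 + 3)) = 9*351 + 1 = 3159 + 1 = 3160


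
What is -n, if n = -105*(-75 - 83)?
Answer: -16590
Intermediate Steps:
n = 16590 (n = -105*(-158) = 16590)
-n = -1*16590 = -16590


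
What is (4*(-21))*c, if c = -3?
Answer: 252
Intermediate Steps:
(4*(-21))*c = (4*(-21))*(-3) = -84*(-3) = 252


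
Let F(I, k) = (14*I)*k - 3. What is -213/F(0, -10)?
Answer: 71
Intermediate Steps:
F(I, k) = -3 + 14*I*k (F(I, k) = 14*I*k - 3 = -3 + 14*I*k)
-213/F(0, -10) = -213/(-3 + 14*0*(-10)) = -213/(-3 + 0) = -213/(-3) = -213*(-1/3) = 71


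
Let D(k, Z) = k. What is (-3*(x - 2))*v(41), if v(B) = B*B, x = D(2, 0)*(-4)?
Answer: 50430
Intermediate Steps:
x = -8 (x = 2*(-4) = -8)
v(B) = B²
(-3*(x - 2))*v(41) = -3*(-8 - 2)*41² = -3*(-10)*1681 = 30*1681 = 50430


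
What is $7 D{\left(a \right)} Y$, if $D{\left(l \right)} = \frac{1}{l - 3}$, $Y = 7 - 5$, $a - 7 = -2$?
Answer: $7$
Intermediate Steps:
$a = 5$ ($a = 7 - 2 = 5$)
$Y = 2$
$D{\left(l \right)} = \frac{1}{-3 + l}$
$7 D{\left(a \right)} Y = \frac{7}{-3 + 5} \cdot 2 = \frac{7}{2} \cdot 2 = 7$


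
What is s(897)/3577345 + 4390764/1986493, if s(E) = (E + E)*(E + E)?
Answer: 597315627744/192064075705 ≈ 3.1100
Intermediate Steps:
s(E) = 4*E² (s(E) = (2*E)*(2*E) = 4*E²)
s(897)/3577345 + 4390764/1986493 = (4*897²)/3577345 + 4390764/1986493 = (4*804609)*(1/3577345) + 4390764*(1/1986493) = 3218436*(1/3577345) + 4390764/1986493 = 3218436/3577345 + 4390764/1986493 = 597315627744/192064075705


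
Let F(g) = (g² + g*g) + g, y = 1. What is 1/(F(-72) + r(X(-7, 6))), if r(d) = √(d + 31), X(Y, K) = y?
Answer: 1287/13250948 - √2/26501896 ≈ 9.7072e-5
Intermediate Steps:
X(Y, K) = 1
F(g) = g + 2*g² (F(g) = (g² + g²) + g = 2*g² + g = g + 2*g²)
r(d) = √(31 + d)
1/(F(-72) + r(X(-7, 6))) = 1/(-72*(1 + 2*(-72)) + √(31 + 1)) = 1/(-72*(1 - 144) + √32) = 1/(-72*(-143) + 4*√2) = 1/(10296 + 4*√2)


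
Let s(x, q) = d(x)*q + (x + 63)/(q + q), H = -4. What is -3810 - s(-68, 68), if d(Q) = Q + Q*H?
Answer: -2404747/136 ≈ -17682.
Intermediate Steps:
d(Q) = -3*Q (d(Q) = Q + Q*(-4) = Q - 4*Q = -3*Q)
s(x, q) = (63 + x)/(2*q) - 3*q*x (s(x, q) = (-3*x)*q + (x + 63)/(q + q) = -3*q*x + (63 + x)/((2*q)) = -3*q*x + (63 + x)*(1/(2*q)) = -3*q*x + (63 + x)/(2*q) = (63 + x)/(2*q) - 3*q*x)
-3810 - s(-68, 68) = -3810 - (63 - 68 - 6*(-68)*68**2)/(2*68) = -3810 - (63 - 68 - 6*(-68)*4624)/(2*68) = -3810 - (63 - 68 + 1886592)/(2*68) = -3810 - 1886587/(2*68) = -3810 - 1*1886587/136 = -3810 - 1886587/136 = -2404747/136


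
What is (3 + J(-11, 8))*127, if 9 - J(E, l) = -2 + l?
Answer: 762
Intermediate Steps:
J(E, l) = 11 - l (J(E, l) = 9 - (-2 + l) = 9 + (2 - l) = 11 - l)
(3 + J(-11, 8))*127 = (3 + (11 - 1*8))*127 = (3 + (11 - 8))*127 = (3 + 3)*127 = 6*127 = 762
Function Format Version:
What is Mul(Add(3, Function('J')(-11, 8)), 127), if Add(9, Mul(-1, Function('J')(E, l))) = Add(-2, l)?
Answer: 762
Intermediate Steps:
Function('J')(E, l) = Add(11, Mul(-1, l)) (Function('J')(E, l) = Add(9, Mul(-1, Add(-2, l))) = Add(9, Add(2, Mul(-1, l))) = Add(11, Mul(-1, l)))
Mul(Add(3, Function('J')(-11, 8)), 127) = Mul(Add(3, Add(11, Mul(-1, 8))), 127) = Mul(Add(3, Add(11, -8)), 127) = Mul(Add(3, 3), 127) = Mul(6, 127) = 762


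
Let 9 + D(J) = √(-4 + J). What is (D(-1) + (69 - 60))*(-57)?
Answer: -57*I*√5 ≈ -127.46*I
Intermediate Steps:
D(J) = -9 + √(-4 + J)
(D(-1) + (69 - 60))*(-57) = ((-9 + √(-4 - 1)) + (69 - 60))*(-57) = ((-9 + √(-5)) + 9)*(-57) = ((-9 + I*√5) + 9)*(-57) = (I*√5)*(-57) = -57*I*√5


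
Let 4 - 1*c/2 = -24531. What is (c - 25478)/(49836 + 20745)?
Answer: 7864/23527 ≈ 0.33425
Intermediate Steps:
c = 49070 (c = 8 - 2*(-24531) = 8 + 49062 = 49070)
(c - 25478)/(49836 + 20745) = (49070 - 25478)/(49836 + 20745) = 23592/70581 = 23592*(1/70581) = 7864/23527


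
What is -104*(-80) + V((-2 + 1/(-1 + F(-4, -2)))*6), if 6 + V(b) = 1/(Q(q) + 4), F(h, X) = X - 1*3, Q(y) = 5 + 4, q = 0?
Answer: 108083/13 ≈ 8314.1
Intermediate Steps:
Q(y) = 9
F(h, X) = -3 + X (F(h, X) = X - 3 = -3 + X)
V(b) = -77/13 (V(b) = -6 + 1/(9 + 4) = -6 + 1/13 = -77/13)
-104*(-80) + V((-2 + 1/(-1 + F(-4, -2)))*6) = -104*(-80) - 77/13 = 8320 - 77/13 = 108083/13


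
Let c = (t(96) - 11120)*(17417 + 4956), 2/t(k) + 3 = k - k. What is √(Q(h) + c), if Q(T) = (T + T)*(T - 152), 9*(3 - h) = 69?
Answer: 7*I*√45698182/3 ≈ 15773.0*I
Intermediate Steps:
h = -14/3 (h = 3 - ⅑*69 = 3 - 23/3 = -14/3 ≈ -4.6667)
Q(T) = 2*T*(-152 + T) (Q(T) = (2*T)*(-152 + T) = 2*T*(-152 + T))
t(k) = -⅔ (t(k) = 2/(-3 + (k - k)) = 2/(-3 + 0) = 2/(-3) = 2*(-⅓) = -⅔)
c = -746408026/3 (c = (-⅔ - 11120)*(17417 + 4956) = -33362/3*22373 = -746408026/3 ≈ -2.4880e+8)
√(Q(h) + c) = √(2*(-14/3)*(-152 - 14/3) - 746408026/3) = √(2*(-14/3)*(-470/3) - 746408026/3) = √(13160/9 - 746408026/3) = √(-2239210918/9) = 7*I*√45698182/3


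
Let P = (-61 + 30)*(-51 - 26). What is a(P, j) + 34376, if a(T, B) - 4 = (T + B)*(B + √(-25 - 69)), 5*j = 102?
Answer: 2087274/25 + 12037*I*√94/5 ≈ 83491.0 + 23341.0*I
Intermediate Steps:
j = 102/5 (j = (⅕)*102 = 102/5 ≈ 20.400)
P = 2387 (P = -31*(-77) = 2387)
a(T, B) = 4 + (B + T)*(B + I*√94) (a(T, B) = 4 + (T + B)*(B + √(-25 - 69)) = 4 + (B + T)*(B + √(-94)) = 4 + (B + T)*(B + I*√94))
a(P, j) + 34376 = (4 + (102/5)² + (102/5)*2387 + I*(102/5)*√94 + I*2387*√94) + 34376 = (4 + 10404/25 + 243474/5 + 102*I*√94/5 + 2387*I*√94) + 34376 = (1227874/25 + 12037*I*√94/5) + 34376 = 2087274/25 + 12037*I*√94/5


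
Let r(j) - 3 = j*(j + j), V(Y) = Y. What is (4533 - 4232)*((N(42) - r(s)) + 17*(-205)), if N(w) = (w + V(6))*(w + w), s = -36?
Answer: -616448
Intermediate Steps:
N(w) = 2*w*(6 + w) (N(w) = (w + 6)*(w + w) = (6 + w)*(2*w) = 2*w*(6 + w))
r(j) = 3 + 2*j² (r(j) = 3 + j*(j + j) = 3 + j*(2*j) = 3 + 2*j²)
(4533 - 4232)*((N(42) - r(s)) + 17*(-205)) = (4533 - 4232)*((2*42*(6 + 42) - (3 + 2*(-36)²)) + 17*(-205)) = 301*((2*42*48 - (3 + 2*1296)) - 3485) = 301*((4032 - (3 + 2592)) - 3485) = 301*((4032 - 1*2595) - 3485) = 301*((4032 - 2595) - 3485) = 301*(1437 - 3485) = 301*(-2048) = -616448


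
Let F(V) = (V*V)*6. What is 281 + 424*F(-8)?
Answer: 163097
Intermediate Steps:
F(V) = 6*V**2 (F(V) = V**2*6 = 6*V**2)
281 + 424*F(-8) = 281 + 424*(6*(-8)**2) = 281 + 424*(6*64) = 281 + 424*384 = 281 + 162816 = 163097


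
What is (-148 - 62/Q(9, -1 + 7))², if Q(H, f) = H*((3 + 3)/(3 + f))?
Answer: 225625/9 ≈ 25069.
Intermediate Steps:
Q(H, f) = 6*H/(3 + f) (Q(H, f) = H*(6/(3 + f)) = 6*H/(3 + f))
(-148 - 62/Q(9, -1 + 7))² = (-148 - 62/(6*9/(3 + (-1 + 7))))² = (-148 - 62/(6*9/(3 + 6)))² = (-148 - 62/(6*9/9))² = (-148 - 62/(6*9*(⅑)))² = (-148 - 62/6)² = (-148 - 62*⅙)² = (-148 - 31/3)² = (-475/3)² = 225625/9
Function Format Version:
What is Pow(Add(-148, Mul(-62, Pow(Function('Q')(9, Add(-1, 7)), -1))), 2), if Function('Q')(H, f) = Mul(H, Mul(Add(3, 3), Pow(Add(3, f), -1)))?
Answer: Rational(225625, 9) ≈ 25069.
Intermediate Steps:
Function('Q')(H, f) = Mul(6, H, Pow(Add(3, f), -1)) (Function('Q')(H, f) = Mul(H, Mul(6, Pow(Add(3, f), -1))) = Mul(6, H, Pow(Add(3, f), -1)))
Pow(Add(-148, Mul(-62, Pow(Function('Q')(9, Add(-1, 7)), -1))), 2) = Pow(Add(-148, Mul(-62, Pow(Mul(6, 9, Pow(Add(3, Add(-1, 7)), -1)), -1))), 2) = Pow(Add(-148, Mul(-62, Pow(Mul(6, 9, Pow(Add(3, 6), -1)), -1))), 2) = Pow(Add(-148, Mul(-62, Pow(Mul(6, 9, Pow(9, -1)), -1))), 2) = Pow(Add(-148, Mul(-62, Pow(Mul(6, 9, Rational(1, 9)), -1))), 2) = Pow(Add(-148, Mul(-62, Pow(6, -1))), 2) = Pow(Add(-148, Mul(-62, Rational(1, 6))), 2) = Pow(Add(-148, Rational(-31, 3)), 2) = Pow(Rational(-475, 3), 2) = Rational(225625, 9)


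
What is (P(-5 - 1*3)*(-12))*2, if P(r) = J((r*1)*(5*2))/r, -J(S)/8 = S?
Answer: 1920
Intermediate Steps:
J(S) = -8*S
P(r) = -80 (P(r) = (-8*r*1*5*2)/r = (-8*r*10)/r = (-80*r)/r = -80)
(P(-5 - 1*3)*(-12))*2 = -80*(-12)*2 = 960*2 = 1920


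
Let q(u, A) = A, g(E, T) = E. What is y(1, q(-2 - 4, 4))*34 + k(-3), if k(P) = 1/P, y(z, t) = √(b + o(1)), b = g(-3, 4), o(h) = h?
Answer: -⅓ + 34*I*√2 ≈ -0.33333 + 48.083*I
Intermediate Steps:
b = -3
y(z, t) = I*√2 (y(z, t) = √(-3 + 1) = √(-2) = I*√2)
k(P) = 1/P
y(1, q(-2 - 4, 4))*34 + k(-3) = (I*√2)*34 + 1/(-3) = 34*I*√2 - ⅓ = -⅓ + 34*I*√2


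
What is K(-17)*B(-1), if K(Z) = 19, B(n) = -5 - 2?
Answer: -133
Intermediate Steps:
B(n) = -7
K(-17)*B(-1) = 19*(-7) = -133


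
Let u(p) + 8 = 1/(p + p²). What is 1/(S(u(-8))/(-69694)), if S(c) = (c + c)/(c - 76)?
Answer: -163885441/447 ≈ -3.6663e+5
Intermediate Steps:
u(p) = -8 + 1/(p + p²)
S(c) = 2*c/(-76 + c) (S(c) = (2*c)/(-76 + c) = 2*c/(-76 + c))
1/(S(u(-8))/(-69694)) = 1/((2*((1 - 8*(-8) - 8*(-8)²)/((-8)*(1 - 8)))/(-76 + (1 - 8*(-8) - 8*(-8)²)/((-8)*(1 - 8))))/(-69694)) = 1/((2*(-⅛*(1 + 64 - 8*64)/(-7))/(-76 - ⅛*(1 + 64 - 8*64)/(-7)))*(-1/69694)) = 1/((2*(-⅛*(-⅐)*(1 + 64 - 512))/(-76 - ⅛*(-⅐)*(1 + 64 - 512)))*(-1/69694)) = 1/((2*(-⅛*(-⅐)*(-447))/(-76 - ⅛*(-⅐)*(-447)))*(-1/69694)) = 1/((2*(-447/56)/(-76 - 447/56))*(-1/69694)) = 1/((2*(-447/56)/(-4703/56))*(-1/69694)) = 1/((2*(-447/56)*(-56/4703))*(-1/69694)) = 1/((894/4703)*(-1/69694)) = 1/(-447/163885441) = -163885441/447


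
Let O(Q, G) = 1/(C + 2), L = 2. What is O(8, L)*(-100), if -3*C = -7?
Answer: -300/13 ≈ -23.077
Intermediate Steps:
C = 7/3 (C = -1/3*(-7) = 7/3 ≈ 2.3333)
O(Q, G) = 3/13 (O(Q, G) = 1/(7/3 + 2) = 1/(13/3) = 3/13)
O(8, L)*(-100) = (3/13)*(-100) = -300/13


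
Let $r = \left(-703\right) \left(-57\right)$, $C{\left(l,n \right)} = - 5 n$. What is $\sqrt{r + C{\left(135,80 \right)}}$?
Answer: $\sqrt{39671} \approx 199.18$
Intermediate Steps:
$r = 40071$
$\sqrt{r + C{\left(135,80 \right)}} = \sqrt{40071 - 400} = \sqrt{39671}$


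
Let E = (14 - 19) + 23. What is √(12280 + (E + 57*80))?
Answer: √16858 ≈ 129.84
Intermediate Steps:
E = 18 (E = -5 + 23 = 18)
√(12280 + (E + 57*80)) = √(12280 + (18 + 57*80)) = √(12280 + (18 + 4560)) = √(12280 + 4578) = √16858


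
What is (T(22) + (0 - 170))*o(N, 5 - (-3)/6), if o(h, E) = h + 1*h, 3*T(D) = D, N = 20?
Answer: -19520/3 ≈ -6506.7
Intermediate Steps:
T(D) = D/3
o(h, E) = 2*h (o(h, E) = h + h = 2*h)
(T(22) + (0 - 170))*o(N, 5 - (-3)/6) = ((⅓)*22 + (0 - 170))*(2*20) = (22/3 - 170)*40 = -488/3*40 = -19520/3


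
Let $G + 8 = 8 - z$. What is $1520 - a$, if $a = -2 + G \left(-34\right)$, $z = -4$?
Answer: $1658$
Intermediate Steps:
$G = 4$ ($G = -8 + \left(8 - -4\right) = -8 + \left(8 + 4\right) = -8 + 12 = 4$)
$a = -138$ ($a = -2 + 4 \left(-34\right) = -2 - 136 = -138$)
$1520 - a = 1520 - -138 = 1520 + 138 = 1658$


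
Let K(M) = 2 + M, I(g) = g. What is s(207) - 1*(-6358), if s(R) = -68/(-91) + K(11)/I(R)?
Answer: 119780905/18837 ≈ 6358.8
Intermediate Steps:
s(R) = 68/91 + 13/R (s(R) = -68/(-91) + (2 + 11)/R = -68*(-1/91) + 13/R = 68/91 + 13/R)
s(207) - 1*(-6358) = (68/91 + 13/207) - 1*(-6358) = (68/91 + 13*(1/207)) + 6358 = (68/91 + 13/207) + 6358 = 15259/18837 + 6358 = 119780905/18837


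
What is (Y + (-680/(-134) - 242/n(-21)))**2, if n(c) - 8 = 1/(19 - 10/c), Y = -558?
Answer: 16544134404992016/48678038161 ≈ 3.3987e+5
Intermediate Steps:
n(c) = 8 + 1/(19 - 10/c)
(Y + (-680/(-134) - 242/n(-21)))**2 = (-558 + (-680/(-134) - 242*(-10 + 19*(-21))/(-80 + 153*(-21))))**2 = (-558 + (-680*(-1/134) - 242*(-10 - 399)/(-80 - 3213)))**2 = (-558 + (340/67 - 242/(-3293/(-409))))**2 = (-558 + (340/67 - 242/((-1/409*(-3293)))))**2 = (-558 + (340/67 - 242/3293/409))**2 = (-558 + (340/67 - 242*409/3293))**2 = (-558 + (340/67 - 98978/3293))**2 = (-558 - 5511906/220631)**2 = (-128624004/220631)**2 = 16544134404992016/48678038161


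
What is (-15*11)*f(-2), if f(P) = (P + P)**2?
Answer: -2640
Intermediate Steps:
f(P) = 4*P**2 (f(P) = (2*P)**2 = 4*P**2)
(-15*11)*f(-2) = (-15*11)*(4*(-2)**2) = -660*4 = -165*16 = -2640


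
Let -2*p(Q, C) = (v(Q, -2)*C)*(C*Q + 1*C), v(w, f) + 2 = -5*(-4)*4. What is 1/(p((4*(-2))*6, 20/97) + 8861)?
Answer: 9409/84106349 ≈ 0.00011187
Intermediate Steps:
v(w, f) = 78 (v(w, f) = -2 - 5*(-4)*4 = -2 + 20*4 = -2 + 80 = 78)
p(Q, C) = -39*C*(C + C*Q) (p(Q, C) = -78*C*(C*Q + 1*C)/2 = -78*C*(C*Q + C)/2 = -78*C*(C + C*Q)/2 = -39*C*(C + C*Q))
1/(p((4*(-2))*6, 20/97) + 8861) = 1/(39*(20/97)²*(-1 - 4*(-2)*6) + 8861) = 1/(39*(20*(1/97))²*(-1 - (-8)*6) + 8861) = 1/(39*(20/97)²*(-1 - 1*(-48)) + 8861) = 1/(39*(400/9409)*(-1 + 48) + 8861) = 1/(39*(400/9409)*47 + 8861) = 1/(733200/9409 + 8861) = 1/(84106349/9409) = 9409/84106349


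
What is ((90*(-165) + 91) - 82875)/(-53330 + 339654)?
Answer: -48817/143162 ≈ -0.34099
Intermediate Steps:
((90*(-165) + 91) - 82875)/(-53330 + 339654) = ((-14850 + 91) - 82875)/286324 = (-14759 - 82875)*(1/286324) = -97634*1/286324 = -48817/143162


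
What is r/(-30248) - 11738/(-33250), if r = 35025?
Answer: -1121233/1393000 ≈ -0.80490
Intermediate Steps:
r/(-30248) - 11738/(-33250) = 35025/(-30248) - 11738/(-33250) = 35025*(-1/30248) - 11738*(-1/33250) = -35025/30248 + 5869/16625 = -1121233/1393000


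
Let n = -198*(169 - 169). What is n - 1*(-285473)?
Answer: 285473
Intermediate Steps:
n = 0 (n = -198*0 = 0)
n - 1*(-285473) = 0 - 1*(-285473) = 0 + 285473 = 285473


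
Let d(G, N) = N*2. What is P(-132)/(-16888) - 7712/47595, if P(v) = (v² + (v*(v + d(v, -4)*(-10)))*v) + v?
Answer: 10542525391/200946090 ≈ 52.464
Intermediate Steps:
d(G, N) = 2*N
P(v) = v + v² + v²*(80 + v) (P(v) = (v² + (v*(v + (2*(-4))*(-10)))*v) + v = (v² + (v*(v - 8*(-10)))*v) + v = (v² + (v*(v + 80))*v) + v = (v² + (v*(80 + v))*v) + v = (v² + v²*(80 + v)) + v = v + v² + v²*(80 + v))
P(-132)/(-16888) - 7712/47595 = -132*(1 + (-132)² + 81*(-132))/(-16888) - 7712/47595 = -132*(1 + 17424 - 10692)*(-1/16888) - 7712*1/47595 = -132*6733*(-1/16888) - 7712/47595 = -888756*(-1/16888) - 7712/47595 = 222189/4222 - 7712/47595 = 10542525391/200946090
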